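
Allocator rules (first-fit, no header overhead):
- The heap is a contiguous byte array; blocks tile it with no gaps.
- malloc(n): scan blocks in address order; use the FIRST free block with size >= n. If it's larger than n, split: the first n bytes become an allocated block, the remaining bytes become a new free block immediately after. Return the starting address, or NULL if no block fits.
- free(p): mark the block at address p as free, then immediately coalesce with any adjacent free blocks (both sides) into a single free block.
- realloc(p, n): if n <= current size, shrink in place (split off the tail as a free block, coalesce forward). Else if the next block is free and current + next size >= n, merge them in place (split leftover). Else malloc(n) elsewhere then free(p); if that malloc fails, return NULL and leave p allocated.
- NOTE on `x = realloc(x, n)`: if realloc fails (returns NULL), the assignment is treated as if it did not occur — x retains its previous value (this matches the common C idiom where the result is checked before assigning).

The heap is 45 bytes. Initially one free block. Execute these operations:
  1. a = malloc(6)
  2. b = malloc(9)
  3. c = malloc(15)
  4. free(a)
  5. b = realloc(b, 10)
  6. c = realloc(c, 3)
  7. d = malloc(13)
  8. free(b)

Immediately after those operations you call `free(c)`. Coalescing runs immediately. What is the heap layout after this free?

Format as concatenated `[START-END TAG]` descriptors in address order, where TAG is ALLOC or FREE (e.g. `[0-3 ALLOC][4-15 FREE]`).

Answer: [0-12 ALLOC][13-44 FREE]

Derivation:
Op 1: a = malloc(6) -> a = 0; heap: [0-5 ALLOC][6-44 FREE]
Op 2: b = malloc(9) -> b = 6; heap: [0-5 ALLOC][6-14 ALLOC][15-44 FREE]
Op 3: c = malloc(15) -> c = 15; heap: [0-5 ALLOC][6-14 ALLOC][15-29 ALLOC][30-44 FREE]
Op 4: free(a) -> (freed a); heap: [0-5 FREE][6-14 ALLOC][15-29 ALLOC][30-44 FREE]
Op 5: b = realloc(b, 10) -> b = 30; heap: [0-14 FREE][15-29 ALLOC][30-39 ALLOC][40-44 FREE]
Op 6: c = realloc(c, 3) -> c = 15; heap: [0-14 FREE][15-17 ALLOC][18-29 FREE][30-39 ALLOC][40-44 FREE]
Op 7: d = malloc(13) -> d = 0; heap: [0-12 ALLOC][13-14 FREE][15-17 ALLOC][18-29 FREE][30-39 ALLOC][40-44 FREE]
Op 8: free(b) -> (freed b); heap: [0-12 ALLOC][13-14 FREE][15-17 ALLOC][18-44 FREE]
free(c): c = 15 -> block [15-17 ALLOC]; mark free, coalesce with adjacent free neighbors -> [0-12 ALLOC][13-44 FREE]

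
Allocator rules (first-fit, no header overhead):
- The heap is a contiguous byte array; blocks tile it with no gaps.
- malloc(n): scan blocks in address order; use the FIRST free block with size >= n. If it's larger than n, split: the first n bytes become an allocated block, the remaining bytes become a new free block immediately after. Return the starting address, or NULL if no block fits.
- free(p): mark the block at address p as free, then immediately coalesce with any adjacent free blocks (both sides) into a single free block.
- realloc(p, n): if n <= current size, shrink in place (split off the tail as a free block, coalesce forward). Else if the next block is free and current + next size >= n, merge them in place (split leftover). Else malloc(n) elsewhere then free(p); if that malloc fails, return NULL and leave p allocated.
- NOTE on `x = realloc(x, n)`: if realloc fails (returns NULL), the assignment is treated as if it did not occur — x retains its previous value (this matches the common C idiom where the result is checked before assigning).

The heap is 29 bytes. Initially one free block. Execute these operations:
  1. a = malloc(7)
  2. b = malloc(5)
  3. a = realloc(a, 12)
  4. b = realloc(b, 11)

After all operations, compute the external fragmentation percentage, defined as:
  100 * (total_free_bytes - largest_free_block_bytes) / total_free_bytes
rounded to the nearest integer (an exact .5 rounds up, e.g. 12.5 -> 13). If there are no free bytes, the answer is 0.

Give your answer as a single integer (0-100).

Answer: 42

Derivation:
Op 1: a = malloc(7) -> a = 0; heap: [0-6 ALLOC][7-28 FREE]
Op 2: b = malloc(5) -> b = 7; heap: [0-6 ALLOC][7-11 ALLOC][12-28 FREE]
Op 3: a = realloc(a, 12) -> a = 12; heap: [0-6 FREE][7-11 ALLOC][12-23 ALLOC][24-28 FREE]
Op 4: b = realloc(b, 11) -> NULL (b unchanged); heap: [0-6 FREE][7-11 ALLOC][12-23 ALLOC][24-28 FREE]
Free blocks: [7 5] total_free=12 largest=7 -> 100*(12-7)/12 = 500/12 ≈ 41.667 -> rounds to 42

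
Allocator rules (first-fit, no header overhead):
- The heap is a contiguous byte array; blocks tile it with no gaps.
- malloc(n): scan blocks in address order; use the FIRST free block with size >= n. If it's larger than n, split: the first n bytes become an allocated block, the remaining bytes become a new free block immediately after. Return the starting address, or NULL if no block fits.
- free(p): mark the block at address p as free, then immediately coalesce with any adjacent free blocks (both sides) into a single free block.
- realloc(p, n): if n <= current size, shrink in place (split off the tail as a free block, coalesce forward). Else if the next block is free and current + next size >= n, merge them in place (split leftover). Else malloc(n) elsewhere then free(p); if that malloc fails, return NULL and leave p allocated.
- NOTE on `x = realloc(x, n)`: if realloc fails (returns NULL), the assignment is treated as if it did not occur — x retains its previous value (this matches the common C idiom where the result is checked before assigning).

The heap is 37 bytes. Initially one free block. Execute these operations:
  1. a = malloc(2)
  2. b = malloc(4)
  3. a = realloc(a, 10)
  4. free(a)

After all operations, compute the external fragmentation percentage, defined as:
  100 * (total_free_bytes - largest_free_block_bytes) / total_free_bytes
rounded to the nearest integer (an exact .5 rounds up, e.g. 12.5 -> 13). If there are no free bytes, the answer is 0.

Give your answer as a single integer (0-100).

Answer: 6

Derivation:
Op 1: a = malloc(2) -> a = 0; heap: [0-1 ALLOC][2-36 FREE]
Op 2: b = malloc(4) -> b = 2; heap: [0-1 ALLOC][2-5 ALLOC][6-36 FREE]
Op 3: a = realloc(a, 10) -> a = 6; heap: [0-1 FREE][2-5 ALLOC][6-15 ALLOC][16-36 FREE]
Op 4: free(a) -> (freed a); heap: [0-1 FREE][2-5 ALLOC][6-36 FREE]
Free blocks: [2 31] total_free=33 largest=31 -> 100*(33-31)/33 = 200/33 ≈ 6.061 -> rounds to 6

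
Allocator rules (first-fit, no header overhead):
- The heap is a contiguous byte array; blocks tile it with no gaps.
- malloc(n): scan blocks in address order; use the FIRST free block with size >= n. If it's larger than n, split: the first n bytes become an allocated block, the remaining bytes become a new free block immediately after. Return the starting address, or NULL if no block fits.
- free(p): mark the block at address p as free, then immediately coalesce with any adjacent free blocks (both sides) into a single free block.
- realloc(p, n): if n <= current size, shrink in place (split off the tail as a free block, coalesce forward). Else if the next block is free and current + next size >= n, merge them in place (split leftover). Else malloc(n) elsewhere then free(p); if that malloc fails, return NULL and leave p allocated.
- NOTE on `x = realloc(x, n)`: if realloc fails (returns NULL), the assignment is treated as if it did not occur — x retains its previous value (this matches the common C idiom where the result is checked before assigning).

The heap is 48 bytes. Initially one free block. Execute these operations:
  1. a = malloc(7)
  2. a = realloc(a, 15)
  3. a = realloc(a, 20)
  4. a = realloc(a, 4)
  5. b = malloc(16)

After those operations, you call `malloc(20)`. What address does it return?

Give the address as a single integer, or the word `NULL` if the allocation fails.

Answer: 20

Derivation:
Op 1: a = malloc(7) -> a = 0; heap: [0-6 ALLOC][7-47 FREE]
Op 2: a = realloc(a, 15) -> a = 0; heap: [0-14 ALLOC][15-47 FREE]
Op 3: a = realloc(a, 20) -> a = 0; heap: [0-19 ALLOC][20-47 FREE]
Op 4: a = realloc(a, 4) -> a = 0; heap: [0-3 ALLOC][4-47 FREE]
Op 5: b = malloc(16) -> b = 4; heap: [0-3 ALLOC][4-19 ALLOC][20-47 FREE]
malloc(20): first-fit scan over [0-3 ALLOC][4-19 ALLOC][20-47 FREE] -> 20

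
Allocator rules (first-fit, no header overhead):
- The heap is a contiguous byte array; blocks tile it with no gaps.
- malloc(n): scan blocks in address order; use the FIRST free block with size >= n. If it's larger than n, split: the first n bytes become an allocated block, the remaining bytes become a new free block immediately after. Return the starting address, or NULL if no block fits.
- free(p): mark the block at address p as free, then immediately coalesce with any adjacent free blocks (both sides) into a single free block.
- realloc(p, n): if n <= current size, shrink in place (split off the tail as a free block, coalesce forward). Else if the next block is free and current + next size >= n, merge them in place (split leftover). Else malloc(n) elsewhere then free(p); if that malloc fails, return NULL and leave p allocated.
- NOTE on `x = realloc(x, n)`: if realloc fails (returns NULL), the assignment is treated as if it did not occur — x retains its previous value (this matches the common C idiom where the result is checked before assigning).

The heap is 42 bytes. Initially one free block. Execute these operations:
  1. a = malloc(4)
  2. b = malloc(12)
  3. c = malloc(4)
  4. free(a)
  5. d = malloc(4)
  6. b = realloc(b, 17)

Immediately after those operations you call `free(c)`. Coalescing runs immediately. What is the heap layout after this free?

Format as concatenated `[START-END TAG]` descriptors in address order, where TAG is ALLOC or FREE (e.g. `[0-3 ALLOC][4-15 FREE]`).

Answer: [0-3 ALLOC][4-19 FREE][20-36 ALLOC][37-41 FREE]

Derivation:
Op 1: a = malloc(4) -> a = 0; heap: [0-3 ALLOC][4-41 FREE]
Op 2: b = malloc(12) -> b = 4; heap: [0-3 ALLOC][4-15 ALLOC][16-41 FREE]
Op 3: c = malloc(4) -> c = 16; heap: [0-3 ALLOC][4-15 ALLOC][16-19 ALLOC][20-41 FREE]
Op 4: free(a) -> (freed a); heap: [0-3 FREE][4-15 ALLOC][16-19 ALLOC][20-41 FREE]
Op 5: d = malloc(4) -> d = 0; heap: [0-3 ALLOC][4-15 ALLOC][16-19 ALLOC][20-41 FREE]
Op 6: b = realloc(b, 17) -> b = 20; heap: [0-3 ALLOC][4-15 FREE][16-19 ALLOC][20-36 ALLOC][37-41 FREE]
free(c): c = 16 -> block [16-19 ALLOC]; mark free, coalesce with adjacent free neighbors -> [0-3 ALLOC][4-19 FREE][20-36 ALLOC][37-41 FREE]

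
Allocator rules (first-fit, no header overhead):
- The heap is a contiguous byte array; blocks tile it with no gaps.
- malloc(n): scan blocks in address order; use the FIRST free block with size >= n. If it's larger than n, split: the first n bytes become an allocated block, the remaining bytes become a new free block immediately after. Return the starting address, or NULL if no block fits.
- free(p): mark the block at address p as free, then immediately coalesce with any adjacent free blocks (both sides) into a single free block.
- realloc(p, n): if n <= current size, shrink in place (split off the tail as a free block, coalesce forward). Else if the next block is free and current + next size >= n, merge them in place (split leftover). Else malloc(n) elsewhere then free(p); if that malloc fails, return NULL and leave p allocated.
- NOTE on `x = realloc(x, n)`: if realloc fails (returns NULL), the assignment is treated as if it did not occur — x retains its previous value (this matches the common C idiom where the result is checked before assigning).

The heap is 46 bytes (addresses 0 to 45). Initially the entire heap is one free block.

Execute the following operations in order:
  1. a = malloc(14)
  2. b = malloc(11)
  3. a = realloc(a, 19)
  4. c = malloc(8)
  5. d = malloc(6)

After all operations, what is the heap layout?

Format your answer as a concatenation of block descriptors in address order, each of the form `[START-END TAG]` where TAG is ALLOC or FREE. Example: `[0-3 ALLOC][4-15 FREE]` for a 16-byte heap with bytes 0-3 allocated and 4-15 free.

Answer: [0-7 ALLOC][8-13 ALLOC][14-24 ALLOC][25-43 ALLOC][44-45 FREE]

Derivation:
Op 1: a = malloc(14) -> a = 0; heap: [0-13 ALLOC][14-45 FREE]
Op 2: b = malloc(11) -> b = 14; heap: [0-13 ALLOC][14-24 ALLOC][25-45 FREE]
Op 3: a = realloc(a, 19) -> a = 25; heap: [0-13 FREE][14-24 ALLOC][25-43 ALLOC][44-45 FREE]
Op 4: c = malloc(8) -> c = 0; heap: [0-7 ALLOC][8-13 FREE][14-24 ALLOC][25-43 ALLOC][44-45 FREE]
Op 5: d = malloc(6) -> d = 8; heap: [0-7 ALLOC][8-13 ALLOC][14-24 ALLOC][25-43 ALLOC][44-45 FREE]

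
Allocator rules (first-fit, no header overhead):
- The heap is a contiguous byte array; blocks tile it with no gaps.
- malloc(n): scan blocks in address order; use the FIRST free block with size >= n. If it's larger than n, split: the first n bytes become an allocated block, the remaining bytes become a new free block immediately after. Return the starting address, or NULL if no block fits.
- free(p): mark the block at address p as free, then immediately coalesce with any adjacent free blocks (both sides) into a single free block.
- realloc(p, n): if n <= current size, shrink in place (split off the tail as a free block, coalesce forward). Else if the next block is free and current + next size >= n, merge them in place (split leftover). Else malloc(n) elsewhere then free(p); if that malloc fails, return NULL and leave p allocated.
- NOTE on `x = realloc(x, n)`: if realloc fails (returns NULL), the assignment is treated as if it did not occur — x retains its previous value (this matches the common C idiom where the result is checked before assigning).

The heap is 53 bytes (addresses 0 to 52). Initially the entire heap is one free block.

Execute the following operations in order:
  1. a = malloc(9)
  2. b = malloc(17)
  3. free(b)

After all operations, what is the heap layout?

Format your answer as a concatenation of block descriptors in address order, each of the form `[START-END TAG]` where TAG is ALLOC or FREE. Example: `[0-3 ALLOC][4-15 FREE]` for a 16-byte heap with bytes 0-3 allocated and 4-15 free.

Answer: [0-8 ALLOC][9-52 FREE]

Derivation:
Op 1: a = malloc(9) -> a = 0; heap: [0-8 ALLOC][9-52 FREE]
Op 2: b = malloc(17) -> b = 9; heap: [0-8 ALLOC][9-25 ALLOC][26-52 FREE]
Op 3: free(b) -> (freed b); heap: [0-8 ALLOC][9-52 FREE]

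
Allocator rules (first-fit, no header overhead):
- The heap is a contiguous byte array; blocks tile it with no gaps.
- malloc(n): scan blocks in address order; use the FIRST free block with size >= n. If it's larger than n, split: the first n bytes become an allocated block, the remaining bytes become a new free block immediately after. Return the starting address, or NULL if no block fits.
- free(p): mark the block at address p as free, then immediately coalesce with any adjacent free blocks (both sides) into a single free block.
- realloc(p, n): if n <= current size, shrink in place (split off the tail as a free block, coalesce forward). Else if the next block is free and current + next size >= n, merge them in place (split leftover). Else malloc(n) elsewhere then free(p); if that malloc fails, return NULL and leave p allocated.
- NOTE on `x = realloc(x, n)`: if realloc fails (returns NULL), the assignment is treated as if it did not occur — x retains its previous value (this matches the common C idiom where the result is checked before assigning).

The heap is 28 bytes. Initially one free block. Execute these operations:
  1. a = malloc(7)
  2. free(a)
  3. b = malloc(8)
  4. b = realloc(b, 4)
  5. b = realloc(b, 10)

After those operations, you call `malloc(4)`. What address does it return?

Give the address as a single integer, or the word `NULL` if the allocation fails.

Op 1: a = malloc(7) -> a = 0; heap: [0-6 ALLOC][7-27 FREE]
Op 2: free(a) -> (freed a); heap: [0-27 FREE]
Op 3: b = malloc(8) -> b = 0; heap: [0-7 ALLOC][8-27 FREE]
Op 4: b = realloc(b, 4) -> b = 0; heap: [0-3 ALLOC][4-27 FREE]
Op 5: b = realloc(b, 10) -> b = 0; heap: [0-9 ALLOC][10-27 FREE]
malloc(4): first-fit scan over [0-9 ALLOC][10-27 FREE] -> 10

Answer: 10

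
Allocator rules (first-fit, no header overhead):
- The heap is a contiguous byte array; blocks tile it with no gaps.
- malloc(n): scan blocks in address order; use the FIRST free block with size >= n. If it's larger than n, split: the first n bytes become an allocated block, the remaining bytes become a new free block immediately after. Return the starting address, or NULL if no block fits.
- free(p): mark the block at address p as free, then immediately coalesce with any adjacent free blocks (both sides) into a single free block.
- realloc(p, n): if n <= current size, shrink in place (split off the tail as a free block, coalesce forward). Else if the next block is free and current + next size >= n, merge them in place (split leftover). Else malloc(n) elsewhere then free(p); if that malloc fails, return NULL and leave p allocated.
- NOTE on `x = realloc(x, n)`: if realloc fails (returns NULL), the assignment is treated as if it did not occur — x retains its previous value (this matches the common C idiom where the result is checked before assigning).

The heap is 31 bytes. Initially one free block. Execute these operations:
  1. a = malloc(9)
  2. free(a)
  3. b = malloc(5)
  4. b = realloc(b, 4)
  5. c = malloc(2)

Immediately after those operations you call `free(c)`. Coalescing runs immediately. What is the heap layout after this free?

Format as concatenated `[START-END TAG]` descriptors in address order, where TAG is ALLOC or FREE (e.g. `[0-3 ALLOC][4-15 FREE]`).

Op 1: a = malloc(9) -> a = 0; heap: [0-8 ALLOC][9-30 FREE]
Op 2: free(a) -> (freed a); heap: [0-30 FREE]
Op 3: b = malloc(5) -> b = 0; heap: [0-4 ALLOC][5-30 FREE]
Op 4: b = realloc(b, 4) -> b = 0; heap: [0-3 ALLOC][4-30 FREE]
Op 5: c = malloc(2) -> c = 4; heap: [0-3 ALLOC][4-5 ALLOC][6-30 FREE]
free(c): c = 4 -> block [4-5 ALLOC]; mark free, coalesce with adjacent free neighbors -> [0-3 ALLOC][4-30 FREE]

Answer: [0-3 ALLOC][4-30 FREE]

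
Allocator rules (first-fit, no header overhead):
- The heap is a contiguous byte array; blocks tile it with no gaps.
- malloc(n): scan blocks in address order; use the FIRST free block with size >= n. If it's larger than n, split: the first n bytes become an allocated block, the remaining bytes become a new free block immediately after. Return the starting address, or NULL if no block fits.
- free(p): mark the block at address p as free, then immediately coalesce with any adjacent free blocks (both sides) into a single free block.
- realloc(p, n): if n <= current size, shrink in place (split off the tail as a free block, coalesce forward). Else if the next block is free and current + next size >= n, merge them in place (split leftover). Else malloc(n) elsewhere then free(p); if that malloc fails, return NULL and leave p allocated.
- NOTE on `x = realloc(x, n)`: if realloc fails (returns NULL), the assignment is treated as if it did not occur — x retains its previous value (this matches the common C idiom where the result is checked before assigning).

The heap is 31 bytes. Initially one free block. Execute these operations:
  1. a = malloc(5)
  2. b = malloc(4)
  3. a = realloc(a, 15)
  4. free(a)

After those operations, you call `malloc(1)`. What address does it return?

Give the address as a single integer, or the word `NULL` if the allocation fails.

Op 1: a = malloc(5) -> a = 0; heap: [0-4 ALLOC][5-30 FREE]
Op 2: b = malloc(4) -> b = 5; heap: [0-4 ALLOC][5-8 ALLOC][9-30 FREE]
Op 3: a = realloc(a, 15) -> a = 9; heap: [0-4 FREE][5-8 ALLOC][9-23 ALLOC][24-30 FREE]
Op 4: free(a) -> (freed a); heap: [0-4 FREE][5-8 ALLOC][9-30 FREE]
malloc(1): first-fit scan over [0-4 FREE][5-8 ALLOC][9-30 FREE] -> 0

Answer: 0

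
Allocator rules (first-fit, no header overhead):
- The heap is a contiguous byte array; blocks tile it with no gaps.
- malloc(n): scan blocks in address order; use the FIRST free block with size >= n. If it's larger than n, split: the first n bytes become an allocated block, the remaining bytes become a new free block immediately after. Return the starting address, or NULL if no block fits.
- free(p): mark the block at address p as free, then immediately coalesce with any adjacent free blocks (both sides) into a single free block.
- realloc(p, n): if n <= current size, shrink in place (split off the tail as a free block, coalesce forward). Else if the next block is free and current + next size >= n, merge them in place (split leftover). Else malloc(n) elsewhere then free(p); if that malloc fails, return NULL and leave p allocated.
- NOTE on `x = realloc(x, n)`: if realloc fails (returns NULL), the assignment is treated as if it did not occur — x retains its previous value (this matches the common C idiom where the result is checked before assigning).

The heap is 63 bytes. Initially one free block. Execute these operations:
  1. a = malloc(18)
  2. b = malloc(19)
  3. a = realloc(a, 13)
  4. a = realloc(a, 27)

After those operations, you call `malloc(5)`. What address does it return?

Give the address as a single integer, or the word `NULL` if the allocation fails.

Op 1: a = malloc(18) -> a = 0; heap: [0-17 ALLOC][18-62 FREE]
Op 2: b = malloc(19) -> b = 18; heap: [0-17 ALLOC][18-36 ALLOC][37-62 FREE]
Op 3: a = realloc(a, 13) -> a = 0; heap: [0-12 ALLOC][13-17 FREE][18-36 ALLOC][37-62 FREE]
Op 4: a = realloc(a, 27) -> NULL (a unchanged); heap: [0-12 ALLOC][13-17 FREE][18-36 ALLOC][37-62 FREE]
malloc(5): first-fit scan over [0-12 ALLOC][13-17 FREE][18-36 ALLOC][37-62 FREE] -> 13

Answer: 13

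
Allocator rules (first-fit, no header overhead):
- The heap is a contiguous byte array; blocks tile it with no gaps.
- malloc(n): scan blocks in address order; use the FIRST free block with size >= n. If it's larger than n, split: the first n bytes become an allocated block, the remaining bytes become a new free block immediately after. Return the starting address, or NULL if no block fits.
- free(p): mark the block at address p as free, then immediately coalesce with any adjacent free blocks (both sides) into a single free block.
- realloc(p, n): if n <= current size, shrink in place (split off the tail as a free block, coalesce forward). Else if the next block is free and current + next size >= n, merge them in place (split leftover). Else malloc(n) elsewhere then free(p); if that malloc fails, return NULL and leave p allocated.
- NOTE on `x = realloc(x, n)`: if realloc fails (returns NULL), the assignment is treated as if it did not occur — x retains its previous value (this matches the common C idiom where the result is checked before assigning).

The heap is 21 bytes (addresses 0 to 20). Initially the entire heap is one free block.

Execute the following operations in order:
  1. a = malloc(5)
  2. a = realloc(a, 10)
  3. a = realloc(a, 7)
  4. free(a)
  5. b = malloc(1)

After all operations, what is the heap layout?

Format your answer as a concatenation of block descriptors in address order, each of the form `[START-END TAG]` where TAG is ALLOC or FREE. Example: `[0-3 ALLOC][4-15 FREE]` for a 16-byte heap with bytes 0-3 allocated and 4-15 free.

Answer: [0-0 ALLOC][1-20 FREE]

Derivation:
Op 1: a = malloc(5) -> a = 0; heap: [0-4 ALLOC][5-20 FREE]
Op 2: a = realloc(a, 10) -> a = 0; heap: [0-9 ALLOC][10-20 FREE]
Op 3: a = realloc(a, 7) -> a = 0; heap: [0-6 ALLOC][7-20 FREE]
Op 4: free(a) -> (freed a); heap: [0-20 FREE]
Op 5: b = malloc(1) -> b = 0; heap: [0-0 ALLOC][1-20 FREE]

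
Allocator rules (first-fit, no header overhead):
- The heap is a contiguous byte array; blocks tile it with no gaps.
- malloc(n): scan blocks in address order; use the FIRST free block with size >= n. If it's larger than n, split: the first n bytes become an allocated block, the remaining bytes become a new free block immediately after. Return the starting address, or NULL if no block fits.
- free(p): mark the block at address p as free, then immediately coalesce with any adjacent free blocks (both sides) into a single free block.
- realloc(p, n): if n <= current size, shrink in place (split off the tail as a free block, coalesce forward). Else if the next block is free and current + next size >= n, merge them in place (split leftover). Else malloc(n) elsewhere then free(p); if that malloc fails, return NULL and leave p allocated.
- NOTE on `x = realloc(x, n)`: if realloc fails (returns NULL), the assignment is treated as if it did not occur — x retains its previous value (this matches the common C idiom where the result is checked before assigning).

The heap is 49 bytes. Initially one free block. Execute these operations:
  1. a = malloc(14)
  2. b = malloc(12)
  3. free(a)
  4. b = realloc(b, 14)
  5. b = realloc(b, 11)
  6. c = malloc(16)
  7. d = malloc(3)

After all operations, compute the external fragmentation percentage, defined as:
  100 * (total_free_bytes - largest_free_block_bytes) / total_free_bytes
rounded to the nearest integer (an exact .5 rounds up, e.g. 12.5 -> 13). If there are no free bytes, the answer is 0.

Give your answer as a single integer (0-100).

Answer: 42

Derivation:
Op 1: a = malloc(14) -> a = 0; heap: [0-13 ALLOC][14-48 FREE]
Op 2: b = malloc(12) -> b = 14; heap: [0-13 ALLOC][14-25 ALLOC][26-48 FREE]
Op 3: free(a) -> (freed a); heap: [0-13 FREE][14-25 ALLOC][26-48 FREE]
Op 4: b = realloc(b, 14) -> b = 14; heap: [0-13 FREE][14-27 ALLOC][28-48 FREE]
Op 5: b = realloc(b, 11) -> b = 14; heap: [0-13 FREE][14-24 ALLOC][25-48 FREE]
Op 6: c = malloc(16) -> c = 25; heap: [0-13 FREE][14-24 ALLOC][25-40 ALLOC][41-48 FREE]
Op 7: d = malloc(3) -> d = 0; heap: [0-2 ALLOC][3-13 FREE][14-24 ALLOC][25-40 ALLOC][41-48 FREE]
Free blocks: [11 8] total_free=19 largest=11 -> 100*(19-11)/19 = 800/19 ≈ 42.105 -> rounds to 42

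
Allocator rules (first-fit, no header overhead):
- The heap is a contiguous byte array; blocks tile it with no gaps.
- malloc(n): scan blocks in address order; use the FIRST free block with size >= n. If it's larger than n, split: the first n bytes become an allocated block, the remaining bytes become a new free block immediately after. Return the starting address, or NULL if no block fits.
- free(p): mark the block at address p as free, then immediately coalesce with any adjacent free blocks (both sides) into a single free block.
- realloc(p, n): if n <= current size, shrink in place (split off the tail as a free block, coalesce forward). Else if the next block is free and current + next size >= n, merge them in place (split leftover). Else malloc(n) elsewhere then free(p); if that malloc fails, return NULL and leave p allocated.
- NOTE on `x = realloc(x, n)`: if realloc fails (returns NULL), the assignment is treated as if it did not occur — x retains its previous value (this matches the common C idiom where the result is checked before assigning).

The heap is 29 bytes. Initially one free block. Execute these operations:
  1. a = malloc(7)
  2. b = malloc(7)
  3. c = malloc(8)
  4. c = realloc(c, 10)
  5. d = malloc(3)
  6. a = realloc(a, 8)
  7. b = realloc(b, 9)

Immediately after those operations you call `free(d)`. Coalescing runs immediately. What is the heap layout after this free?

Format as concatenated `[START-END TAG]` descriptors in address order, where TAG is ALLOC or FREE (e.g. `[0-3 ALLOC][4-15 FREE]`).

Answer: [0-6 ALLOC][7-13 ALLOC][14-23 ALLOC][24-28 FREE]

Derivation:
Op 1: a = malloc(7) -> a = 0; heap: [0-6 ALLOC][7-28 FREE]
Op 2: b = malloc(7) -> b = 7; heap: [0-6 ALLOC][7-13 ALLOC][14-28 FREE]
Op 3: c = malloc(8) -> c = 14; heap: [0-6 ALLOC][7-13 ALLOC][14-21 ALLOC][22-28 FREE]
Op 4: c = realloc(c, 10) -> c = 14; heap: [0-6 ALLOC][7-13 ALLOC][14-23 ALLOC][24-28 FREE]
Op 5: d = malloc(3) -> d = 24; heap: [0-6 ALLOC][7-13 ALLOC][14-23 ALLOC][24-26 ALLOC][27-28 FREE]
Op 6: a = realloc(a, 8) -> NULL (a unchanged); heap: [0-6 ALLOC][7-13 ALLOC][14-23 ALLOC][24-26 ALLOC][27-28 FREE]
Op 7: b = realloc(b, 9) -> NULL (b unchanged); heap: [0-6 ALLOC][7-13 ALLOC][14-23 ALLOC][24-26 ALLOC][27-28 FREE]
free(d): d = 24 -> block [24-26 ALLOC]; mark free, coalesce with adjacent free neighbors -> [0-6 ALLOC][7-13 ALLOC][14-23 ALLOC][24-28 FREE]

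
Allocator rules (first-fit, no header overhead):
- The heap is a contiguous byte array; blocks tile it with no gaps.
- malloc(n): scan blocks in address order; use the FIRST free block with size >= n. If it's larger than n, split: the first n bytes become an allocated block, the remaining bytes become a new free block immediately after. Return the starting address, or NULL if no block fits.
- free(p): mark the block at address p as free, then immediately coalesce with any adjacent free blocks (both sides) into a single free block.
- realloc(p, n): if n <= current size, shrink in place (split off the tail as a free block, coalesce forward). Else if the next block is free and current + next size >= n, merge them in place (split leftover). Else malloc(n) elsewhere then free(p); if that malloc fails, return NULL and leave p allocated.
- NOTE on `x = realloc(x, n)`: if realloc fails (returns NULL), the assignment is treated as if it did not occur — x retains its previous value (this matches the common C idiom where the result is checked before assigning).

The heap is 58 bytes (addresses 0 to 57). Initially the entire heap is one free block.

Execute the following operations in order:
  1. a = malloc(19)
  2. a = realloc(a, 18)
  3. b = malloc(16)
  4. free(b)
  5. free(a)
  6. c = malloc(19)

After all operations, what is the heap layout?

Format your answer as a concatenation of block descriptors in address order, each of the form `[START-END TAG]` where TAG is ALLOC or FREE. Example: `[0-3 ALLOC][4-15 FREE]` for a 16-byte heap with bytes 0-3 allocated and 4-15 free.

Answer: [0-18 ALLOC][19-57 FREE]

Derivation:
Op 1: a = malloc(19) -> a = 0; heap: [0-18 ALLOC][19-57 FREE]
Op 2: a = realloc(a, 18) -> a = 0; heap: [0-17 ALLOC][18-57 FREE]
Op 3: b = malloc(16) -> b = 18; heap: [0-17 ALLOC][18-33 ALLOC][34-57 FREE]
Op 4: free(b) -> (freed b); heap: [0-17 ALLOC][18-57 FREE]
Op 5: free(a) -> (freed a); heap: [0-57 FREE]
Op 6: c = malloc(19) -> c = 0; heap: [0-18 ALLOC][19-57 FREE]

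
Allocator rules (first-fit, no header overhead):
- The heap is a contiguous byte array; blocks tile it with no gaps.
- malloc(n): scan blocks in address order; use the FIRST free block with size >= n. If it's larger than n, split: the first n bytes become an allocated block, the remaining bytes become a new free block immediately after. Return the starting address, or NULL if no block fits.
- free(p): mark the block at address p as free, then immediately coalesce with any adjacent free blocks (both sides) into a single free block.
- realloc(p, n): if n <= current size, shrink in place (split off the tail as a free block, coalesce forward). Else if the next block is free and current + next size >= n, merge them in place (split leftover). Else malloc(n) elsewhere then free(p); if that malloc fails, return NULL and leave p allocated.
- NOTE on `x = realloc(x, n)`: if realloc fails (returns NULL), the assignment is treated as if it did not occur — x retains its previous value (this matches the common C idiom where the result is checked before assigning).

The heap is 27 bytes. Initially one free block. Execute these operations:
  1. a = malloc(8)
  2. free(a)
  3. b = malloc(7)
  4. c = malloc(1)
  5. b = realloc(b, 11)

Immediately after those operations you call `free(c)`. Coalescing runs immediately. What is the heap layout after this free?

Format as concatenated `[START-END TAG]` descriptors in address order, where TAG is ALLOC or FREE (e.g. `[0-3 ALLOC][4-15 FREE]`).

Op 1: a = malloc(8) -> a = 0; heap: [0-7 ALLOC][8-26 FREE]
Op 2: free(a) -> (freed a); heap: [0-26 FREE]
Op 3: b = malloc(7) -> b = 0; heap: [0-6 ALLOC][7-26 FREE]
Op 4: c = malloc(1) -> c = 7; heap: [0-6 ALLOC][7-7 ALLOC][8-26 FREE]
Op 5: b = realloc(b, 11) -> b = 8; heap: [0-6 FREE][7-7 ALLOC][8-18 ALLOC][19-26 FREE]
free(c): c = 7 -> block [7-7 ALLOC]; mark free, coalesce with adjacent free neighbors -> [0-7 FREE][8-18 ALLOC][19-26 FREE]

Answer: [0-7 FREE][8-18 ALLOC][19-26 FREE]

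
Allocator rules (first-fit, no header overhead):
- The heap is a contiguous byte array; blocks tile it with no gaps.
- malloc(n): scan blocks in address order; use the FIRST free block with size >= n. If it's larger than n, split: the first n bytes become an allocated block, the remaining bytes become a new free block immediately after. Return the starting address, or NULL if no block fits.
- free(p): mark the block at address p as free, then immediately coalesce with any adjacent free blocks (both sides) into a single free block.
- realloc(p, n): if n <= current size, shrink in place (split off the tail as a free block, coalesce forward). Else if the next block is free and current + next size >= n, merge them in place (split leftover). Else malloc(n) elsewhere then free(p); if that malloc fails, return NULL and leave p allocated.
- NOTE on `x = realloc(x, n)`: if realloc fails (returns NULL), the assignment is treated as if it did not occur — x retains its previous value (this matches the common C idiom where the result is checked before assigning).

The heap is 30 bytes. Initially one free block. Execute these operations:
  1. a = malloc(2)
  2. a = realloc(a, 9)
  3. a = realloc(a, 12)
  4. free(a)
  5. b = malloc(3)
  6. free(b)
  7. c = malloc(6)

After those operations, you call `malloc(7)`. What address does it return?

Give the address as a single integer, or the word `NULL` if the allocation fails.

Answer: 6

Derivation:
Op 1: a = malloc(2) -> a = 0; heap: [0-1 ALLOC][2-29 FREE]
Op 2: a = realloc(a, 9) -> a = 0; heap: [0-8 ALLOC][9-29 FREE]
Op 3: a = realloc(a, 12) -> a = 0; heap: [0-11 ALLOC][12-29 FREE]
Op 4: free(a) -> (freed a); heap: [0-29 FREE]
Op 5: b = malloc(3) -> b = 0; heap: [0-2 ALLOC][3-29 FREE]
Op 6: free(b) -> (freed b); heap: [0-29 FREE]
Op 7: c = malloc(6) -> c = 0; heap: [0-5 ALLOC][6-29 FREE]
malloc(7): first-fit scan over [0-5 ALLOC][6-29 FREE] -> 6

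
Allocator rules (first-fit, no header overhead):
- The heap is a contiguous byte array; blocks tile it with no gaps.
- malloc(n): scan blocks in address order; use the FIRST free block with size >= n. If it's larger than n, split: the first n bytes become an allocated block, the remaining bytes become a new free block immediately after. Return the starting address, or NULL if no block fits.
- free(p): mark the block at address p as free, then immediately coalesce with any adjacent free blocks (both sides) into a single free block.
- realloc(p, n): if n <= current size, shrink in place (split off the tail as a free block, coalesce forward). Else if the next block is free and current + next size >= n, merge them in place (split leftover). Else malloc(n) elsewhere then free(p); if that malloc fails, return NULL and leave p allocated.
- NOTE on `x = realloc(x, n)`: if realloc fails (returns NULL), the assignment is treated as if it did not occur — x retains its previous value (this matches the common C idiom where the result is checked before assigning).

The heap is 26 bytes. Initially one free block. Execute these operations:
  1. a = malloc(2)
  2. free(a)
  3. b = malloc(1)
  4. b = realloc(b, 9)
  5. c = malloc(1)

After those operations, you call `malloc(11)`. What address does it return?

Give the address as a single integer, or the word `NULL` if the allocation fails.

Answer: 10

Derivation:
Op 1: a = malloc(2) -> a = 0; heap: [0-1 ALLOC][2-25 FREE]
Op 2: free(a) -> (freed a); heap: [0-25 FREE]
Op 3: b = malloc(1) -> b = 0; heap: [0-0 ALLOC][1-25 FREE]
Op 4: b = realloc(b, 9) -> b = 0; heap: [0-8 ALLOC][9-25 FREE]
Op 5: c = malloc(1) -> c = 9; heap: [0-8 ALLOC][9-9 ALLOC][10-25 FREE]
malloc(11): first-fit scan over [0-8 ALLOC][9-9 ALLOC][10-25 FREE] -> 10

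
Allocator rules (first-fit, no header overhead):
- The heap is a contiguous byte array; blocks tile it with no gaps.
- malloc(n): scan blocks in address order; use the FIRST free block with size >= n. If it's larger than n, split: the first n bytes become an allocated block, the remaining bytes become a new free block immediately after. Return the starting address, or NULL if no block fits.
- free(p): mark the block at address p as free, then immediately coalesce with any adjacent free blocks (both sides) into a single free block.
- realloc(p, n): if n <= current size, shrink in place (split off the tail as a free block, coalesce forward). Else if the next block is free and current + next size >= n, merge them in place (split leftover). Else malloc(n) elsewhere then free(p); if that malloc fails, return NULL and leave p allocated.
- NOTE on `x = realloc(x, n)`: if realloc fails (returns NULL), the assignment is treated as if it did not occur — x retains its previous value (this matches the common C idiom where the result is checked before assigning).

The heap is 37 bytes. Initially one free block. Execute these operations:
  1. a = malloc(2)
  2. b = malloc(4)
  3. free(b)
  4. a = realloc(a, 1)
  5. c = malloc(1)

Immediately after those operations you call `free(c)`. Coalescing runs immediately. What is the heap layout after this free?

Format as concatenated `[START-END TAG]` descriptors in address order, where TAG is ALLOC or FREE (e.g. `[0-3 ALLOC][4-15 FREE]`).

Answer: [0-0 ALLOC][1-36 FREE]

Derivation:
Op 1: a = malloc(2) -> a = 0; heap: [0-1 ALLOC][2-36 FREE]
Op 2: b = malloc(4) -> b = 2; heap: [0-1 ALLOC][2-5 ALLOC][6-36 FREE]
Op 3: free(b) -> (freed b); heap: [0-1 ALLOC][2-36 FREE]
Op 4: a = realloc(a, 1) -> a = 0; heap: [0-0 ALLOC][1-36 FREE]
Op 5: c = malloc(1) -> c = 1; heap: [0-0 ALLOC][1-1 ALLOC][2-36 FREE]
free(c): c = 1 -> block [1-1 ALLOC]; mark free, coalesce with adjacent free neighbors -> [0-0 ALLOC][1-36 FREE]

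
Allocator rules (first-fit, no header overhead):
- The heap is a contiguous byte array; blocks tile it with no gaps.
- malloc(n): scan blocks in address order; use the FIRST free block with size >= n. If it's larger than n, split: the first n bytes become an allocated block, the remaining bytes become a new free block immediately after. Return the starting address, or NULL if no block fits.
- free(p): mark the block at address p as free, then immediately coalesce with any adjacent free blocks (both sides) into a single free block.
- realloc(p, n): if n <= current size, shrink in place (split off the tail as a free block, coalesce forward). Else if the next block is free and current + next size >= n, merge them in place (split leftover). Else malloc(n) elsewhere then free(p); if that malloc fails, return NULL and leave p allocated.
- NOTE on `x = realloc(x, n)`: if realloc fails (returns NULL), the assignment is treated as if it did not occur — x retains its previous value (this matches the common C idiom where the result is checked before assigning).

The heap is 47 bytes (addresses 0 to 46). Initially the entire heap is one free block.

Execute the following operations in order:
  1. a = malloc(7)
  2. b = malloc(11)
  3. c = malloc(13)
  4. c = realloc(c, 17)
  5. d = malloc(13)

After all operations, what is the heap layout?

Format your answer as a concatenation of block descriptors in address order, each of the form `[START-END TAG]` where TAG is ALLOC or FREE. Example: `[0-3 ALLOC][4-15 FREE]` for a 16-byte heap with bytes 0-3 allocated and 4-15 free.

Op 1: a = malloc(7) -> a = 0; heap: [0-6 ALLOC][7-46 FREE]
Op 2: b = malloc(11) -> b = 7; heap: [0-6 ALLOC][7-17 ALLOC][18-46 FREE]
Op 3: c = malloc(13) -> c = 18; heap: [0-6 ALLOC][7-17 ALLOC][18-30 ALLOC][31-46 FREE]
Op 4: c = realloc(c, 17) -> c = 18; heap: [0-6 ALLOC][7-17 ALLOC][18-34 ALLOC][35-46 FREE]
Op 5: d = malloc(13) -> d = NULL; heap: [0-6 ALLOC][7-17 ALLOC][18-34 ALLOC][35-46 FREE]

Answer: [0-6 ALLOC][7-17 ALLOC][18-34 ALLOC][35-46 FREE]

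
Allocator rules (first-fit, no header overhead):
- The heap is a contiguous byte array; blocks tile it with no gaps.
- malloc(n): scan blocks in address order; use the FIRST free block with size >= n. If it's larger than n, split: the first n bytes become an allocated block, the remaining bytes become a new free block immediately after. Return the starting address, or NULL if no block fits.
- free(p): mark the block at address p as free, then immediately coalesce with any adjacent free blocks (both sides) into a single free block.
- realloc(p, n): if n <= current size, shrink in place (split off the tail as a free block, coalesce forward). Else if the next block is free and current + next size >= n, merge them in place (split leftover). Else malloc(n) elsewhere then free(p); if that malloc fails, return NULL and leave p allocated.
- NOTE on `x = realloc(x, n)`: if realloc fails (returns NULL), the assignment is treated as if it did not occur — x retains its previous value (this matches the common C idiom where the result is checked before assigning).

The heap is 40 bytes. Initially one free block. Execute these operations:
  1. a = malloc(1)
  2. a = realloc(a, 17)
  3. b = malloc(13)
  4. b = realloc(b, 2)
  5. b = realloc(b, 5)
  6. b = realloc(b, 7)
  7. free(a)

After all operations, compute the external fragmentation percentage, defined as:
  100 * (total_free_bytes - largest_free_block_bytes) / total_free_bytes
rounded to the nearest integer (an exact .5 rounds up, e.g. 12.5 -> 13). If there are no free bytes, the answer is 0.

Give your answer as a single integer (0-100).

Op 1: a = malloc(1) -> a = 0; heap: [0-0 ALLOC][1-39 FREE]
Op 2: a = realloc(a, 17) -> a = 0; heap: [0-16 ALLOC][17-39 FREE]
Op 3: b = malloc(13) -> b = 17; heap: [0-16 ALLOC][17-29 ALLOC][30-39 FREE]
Op 4: b = realloc(b, 2) -> b = 17; heap: [0-16 ALLOC][17-18 ALLOC][19-39 FREE]
Op 5: b = realloc(b, 5) -> b = 17; heap: [0-16 ALLOC][17-21 ALLOC][22-39 FREE]
Op 6: b = realloc(b, 7) -> b = 17; heap: [0-16 ALLOC][17-23 ALLOC][24-39 FREE]
Op 7: free(a) -> (freed a); heap: [0-16 FREE][17-23 ALLOC][24-39 FREE]
Free blocks: [17 16] total_free=33 largest=17 -> 100*(33-17)/33 = 1600/33 ≈ 48.485 -> rounds to 48

Answer: 48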